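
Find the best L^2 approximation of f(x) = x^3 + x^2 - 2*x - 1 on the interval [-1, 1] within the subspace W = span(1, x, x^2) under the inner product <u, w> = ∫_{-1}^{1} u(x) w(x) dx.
g(x) = x^2 - 7*x/5 - 1

The best approximation g ∈ W is the orthogonal projection of f onto W. Writing g = a_0 + a_1 x + a_2 x^2, the coefficients solve the normal equations G · a = b where
  G_{ij} = <φ_i, φ_j> and b_i = <f, φ_i>, with φ_0 = 1, φ_1 = x, φ_2 = x^2.
G =
  [2, 0, 2/3]
  [0, 2/3, 0]
  [2/3, 0, 2/5],
b = (-4/3, -14/15, -4/15).
Solving gives a_0 = -1, a_1 = -7/5, a_2 = 1, so
  g(x) = x^2 - 7*x/5 - 1.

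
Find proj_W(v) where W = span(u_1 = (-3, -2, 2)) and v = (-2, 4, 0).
proj_W(v) = (6/17, 4/17, -4/17)

Set up U = [u_1 | ... | u_1] ∈ R^(3×1). The projector onto W = col(U) is P = U (U^T U)^(-1) U^T.
Compute U^T U =
  [17],
and U^T v = (-2).
Solve U^T U · c = U^T v for the coefficients: c = (-2/17). The projection is proj_W(v) = U c.
Check: (v - proj_W(v)) · u_1 = 0  (should be 0).
Result: proj_W(v) = (6/17, 4/17, -4/17).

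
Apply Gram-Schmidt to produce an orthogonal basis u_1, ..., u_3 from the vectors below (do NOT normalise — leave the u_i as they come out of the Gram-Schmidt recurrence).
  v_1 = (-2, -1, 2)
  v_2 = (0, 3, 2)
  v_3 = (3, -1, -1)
Orthogonal basis:
  u_1 = (-2, -1, 2)
  u_2 = (2/9, 28/9, 16/9)
  u_3 = (44/29, -22/29, 33/29)

Apply the Gram-Schmidt recurrence
  u_1 = v_1
  u_i = v_i − Σ_{j<i} ((v_i · u_j) / (u_j · u_j)) · u_j.

Step by step this gives:
  u_1 = (-2, -1, 2)
  u_2 = (2/9, 28/9, 16/9)
  u_3 = (44/29, -22/29, 33/29)

Orthogonality check:
  u_2 · u_1 = 0 (should be 0)
  u_3 · u_1 = 0 (should be 0)
  u_3 · u_2 = 0 (should be 0)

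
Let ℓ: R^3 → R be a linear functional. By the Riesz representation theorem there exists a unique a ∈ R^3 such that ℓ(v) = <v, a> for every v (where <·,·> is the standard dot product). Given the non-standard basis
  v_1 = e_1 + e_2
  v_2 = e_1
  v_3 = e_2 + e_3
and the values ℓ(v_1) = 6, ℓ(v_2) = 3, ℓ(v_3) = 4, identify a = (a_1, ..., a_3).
a = (3, 3, 1)

Write a = (a_1, ..., a_3) in the standard basis. For each basis vector v_i, ℓ(v_i) = <v_i, a> is a linear equation in the a_j's. Collect the n equations into a matrix system V a = ℓ, where row i of V is v_i (expressed in the standard basis). Since V is invertible (lower-triangular with 1s on the diagonal, up to permutation), solve by back-substitution:
  V =
[[1, 1, 0],
 [1, 0, 0],
 [0, 1, 1]]
  V a = (6, 3, 4)
Solving gives a = (3, 3, 1).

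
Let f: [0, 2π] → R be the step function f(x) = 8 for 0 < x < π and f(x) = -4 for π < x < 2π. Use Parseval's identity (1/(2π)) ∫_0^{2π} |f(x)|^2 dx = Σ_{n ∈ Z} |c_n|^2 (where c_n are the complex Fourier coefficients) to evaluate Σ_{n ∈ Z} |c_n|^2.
Σ |c_n|^2 = 40

Parseval equates the L^2 energy of f (normalised by 1/(2π)) with the ℓ^2 sum of its Fourier coefficients: (1/(2π)) ∫_0^{2π} |f|^2 = Σ |c_n|^2.
Compute the left side: (1/(2π)) [∫_0^π 8^2 dx + ∫_π^{2π} (-4)^2 dx] = (1/(2π)) · (64π + 16π) = (64 + 16)/2 = 40.
So Σ_{n ∈ Z} |c_n|^2 = 40.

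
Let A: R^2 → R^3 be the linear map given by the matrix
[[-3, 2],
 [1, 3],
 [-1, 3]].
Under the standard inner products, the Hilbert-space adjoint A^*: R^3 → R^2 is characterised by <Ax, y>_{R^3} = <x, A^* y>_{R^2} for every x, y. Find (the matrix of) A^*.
A^* = A^T =
[[-3, 1, -1],
 [2, 3, 3]]

For real matrices with standard dot products, the defining identity <Ax, y> = <x, A^* y> gives (Ax)^T y = x^T (A^*) y, i.e. x^T A^T y = x^T (A^*) y. Since this holds for all x, y, we must have A^* = A^T. Therefore
A^* =
[[-3, 1, -1],
 [2, 3, 3]].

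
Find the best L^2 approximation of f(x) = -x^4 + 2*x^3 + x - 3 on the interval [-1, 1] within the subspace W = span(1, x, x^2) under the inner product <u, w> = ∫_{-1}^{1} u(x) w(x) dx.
g(x) = -6*x^2/7 + 11*x/5 - 102/35

The best approximation g ∈ W is the orthogonal projection of f onto W. Writing g = a_0 + a_1 x + a_2 x^2, the coefficients solve the normal equations G · a = b where
  G_{ij} = <φ_i, φ_j> and b_i = <f, φ_i>, with φ_0 = 1, φ_1 = x, φ_2 = x^2.
G =
  [2, 0, 2/3]
  [0, 2/3, 0]
  [2/3, 0, 2/5],
b = (-32/5, 22/15, -16/7).
Solving gives a_0 = -102/35, a_1 = 11/5, a_2 = -6/7, so
  g(x) = -6*x^2/7 + 11*x/5 - 102/35.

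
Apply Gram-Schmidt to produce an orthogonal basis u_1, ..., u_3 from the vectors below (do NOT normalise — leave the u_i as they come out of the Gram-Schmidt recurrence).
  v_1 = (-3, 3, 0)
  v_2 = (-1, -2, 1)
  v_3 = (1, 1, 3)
Orthogonal basis:
  u_1 = (-3, 3, 0)
  u_2 = (-3/2, -3/2, 1)
  u_3 = (1, 1, 3)

Apply the Gram-Schmidt recurrence
  u_1 = v_1
  u_i = v_i − Σ_{j<i} ((v_i · u_j) / (u_j · u_j)) · u_j.

Step by step this gives:
  u_1 = (-3, 3, 0)
  u_2 = (-3/2, -3/2, 1)
  u_3 = (1, 1, 3)

Orthogonality check:
  u_2 · u_1 = 0 (should be 0)
  u_3 · u_1 = 0 (should be 0)
  u_3 · u_2 = 0 (should be 0)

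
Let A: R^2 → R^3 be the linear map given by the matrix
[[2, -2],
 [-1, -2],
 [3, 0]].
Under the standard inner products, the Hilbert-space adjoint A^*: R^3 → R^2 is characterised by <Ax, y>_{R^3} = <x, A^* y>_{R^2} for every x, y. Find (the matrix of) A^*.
A^* = A^T =
[[2, -1, 3],
 [-2, -2, 0]]

For real matrices with standard dot products, the defining identity <Ax, y> = <x, A^* y> gives (Ax)^T y = x^T (A^*) y, i.e. x^T A^T y = x^T (A^*) y. Since this holds for all x, y, we must have A^* = A^T. Therefore
A^* =
[[2, -1, 3],
 [-2, -2, 0]].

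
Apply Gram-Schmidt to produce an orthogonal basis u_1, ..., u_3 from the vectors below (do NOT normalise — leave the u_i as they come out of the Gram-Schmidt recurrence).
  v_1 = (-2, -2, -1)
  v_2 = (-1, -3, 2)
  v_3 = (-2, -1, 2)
Orthogonal basis:
  u_1 = (-2, -2, -1)
  u_2 = (1/3, -5/3, 8/3)
  u_3 = (-119/90, 17/18, 34/45)

Apply the Gram-Schmidt recurrence
  u_1 = v_1
  u_i = v_i − Σ_{j<i} ((v_i · u_j) / (u_j · u_j)) · u_j.

Step by step this gives:
  u_1 = (-2, -2, -1)
  u_2 = (1/3, -5/3, 8/3)
  u_3 = (-119/90, 17/18, 34/45)

Orthogonality check:
  u_2 · u_1 = 0 (should be 0)
  u_3 · u_1 = 0 (should be 0)
  u_3 · u_2 = 0 (should be 0)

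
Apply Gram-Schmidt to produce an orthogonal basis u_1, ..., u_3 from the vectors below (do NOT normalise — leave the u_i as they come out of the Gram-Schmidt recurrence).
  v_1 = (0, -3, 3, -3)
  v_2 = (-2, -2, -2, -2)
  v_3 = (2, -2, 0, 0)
Orthogonal basis:
  u_1 = (0, -3, 3, -3)
  u_2 = (-2, -4/3, -8/3, -4/3)
  u_3 = (20/11, -16/11, -10/11, 6/11)

Apply the Gram-Schmidt recurrence
  u_1 = v_1
  u_i = v_i − Σ_{j<i} ((v_i · u_j) / (u_j · u_j)) · u_j.

Step by step this gives:
  u_1 = (0, -3, 3, -3)
  u_2 = (-2, -4/3, -8/3, -4/3)
  u_3 = (20/11, -16/11, -10/11, 6/11)

Orthogonality check:
  u_2 · u_1 = 0 (should be 0)
  u_3 · u_1 = 0 (should be 0)
  u_3 · u_2 = 0 (should be 0)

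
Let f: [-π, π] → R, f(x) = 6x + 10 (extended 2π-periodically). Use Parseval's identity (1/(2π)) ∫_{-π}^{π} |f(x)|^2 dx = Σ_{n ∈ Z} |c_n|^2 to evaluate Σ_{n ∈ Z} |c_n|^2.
Σ |c_n|^2 = 12π^2 + 100

Expand and integrate term by term over [-π, π]:
  ∫ (6x)^2 dx = 36·(2π^3/3); ∫ 2·6·(10)·x dx = 0 (odd integrand); ∫ 10^2 dx = 100·2π.
So (1/(2π)) ∫_{-π}^{π} (6x + 10)^2 dx = 36π^2/3 + 100 = 12π^2 + 100.
Parseval ⇒ Σ |c_n|^2 = 12π^2 + 100.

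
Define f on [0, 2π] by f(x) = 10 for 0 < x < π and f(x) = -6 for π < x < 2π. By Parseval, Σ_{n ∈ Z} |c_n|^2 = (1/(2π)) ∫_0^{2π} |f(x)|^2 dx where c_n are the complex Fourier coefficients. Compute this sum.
Σ |c_n|^2 = 68

Parseval equates the L^2 energy of f (normalised by 1/(2π)) with the ℓ^2 sum of its Fourier coefficients: (1/(2π)) ∫_0^{2π} |f|^2 = Σ |c_n|^2.
Compute the left side: (1/(2π)) [∫_0^π 10^2 dx + ∫_π^{2π} (-6)^2 dx] = (1/(2π)) · (100π + 36π) = (100 + 36)/2 = 68.
So Σ_{n ∈ Z} |c_n|^2 = 68.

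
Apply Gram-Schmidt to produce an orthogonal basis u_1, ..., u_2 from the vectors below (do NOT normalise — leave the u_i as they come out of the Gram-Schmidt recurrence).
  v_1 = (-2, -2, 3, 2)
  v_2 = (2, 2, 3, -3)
Orthogonal basis:
  u_1 = (-2, -2, 3, 2)
  u_2 = (32/21, 32/21, 26/7, -53/21)

Apply the Gram-Schmidt recurrence
  u_1 = v_1
  u_i = v_i − Σ_{j<i} ((v_i · u_j) / (u_j · u_j)) · u_j.

Step by step this gives:
  u_1 = (-2, -2, 3, 2)
  u_2 = (32/21, 32/21, 26/7, -53/21)

Orthogonality check:
  u_2 · u_1 = 0 (should be 0)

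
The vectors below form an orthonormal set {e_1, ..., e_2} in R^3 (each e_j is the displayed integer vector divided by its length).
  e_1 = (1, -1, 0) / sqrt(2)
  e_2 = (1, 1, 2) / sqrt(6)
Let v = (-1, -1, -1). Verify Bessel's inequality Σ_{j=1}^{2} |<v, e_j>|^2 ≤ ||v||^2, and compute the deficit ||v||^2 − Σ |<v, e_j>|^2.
Σ |<v, e_j>|^2 = 8/3; ||v||^2 = 3; deficit = 1/3

Write each e_j = u_j / sqrt(<u_j, u_j>) where u_j is the displayed integer vector. Then <v, e_j> = <v, u_j> / sqrt(<u_j, u_j>), so |<v, e_j>|^2 = <v, u_j>^2 / <u_j, u_j>.
Coefficients: <v, e_1> = 0/sqrt(2), <v, e_2> = -4/sqrt(6).
Square and sum: Σ |<v, e_j>|^2 = 8/3.
Compute ||v||^2 = v·v = 3.
Deficit = 3 − 8/3 = 1/3 ≥ 0, confirming Bessel's inequality. (The deficit equals ||v − Σ <v,e_j> e_j||^2, the squared distance from v to span{e_j}.)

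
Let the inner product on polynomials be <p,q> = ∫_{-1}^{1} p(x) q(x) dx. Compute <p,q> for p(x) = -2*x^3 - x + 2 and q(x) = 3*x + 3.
<p,q> = 38/5

Expand the product: p(x)·q(x) = -6*x^4 - 6*x^3 - 3*x^2 + 3*x + 6.
∫_{-1}^{1} of each monomial x^k gives [2/(k+1) if k even, 0 if k odd]. Integrating term-by-term (or equivalently evaluating the antiderivative F(x) = -6*x^5/5 - 3*x^4/2 - x^3 + 3*x^2/2 + 6*x at the endpoints):
  F(1) − F(−1) = 19/5 − (-19/5) = 38/5.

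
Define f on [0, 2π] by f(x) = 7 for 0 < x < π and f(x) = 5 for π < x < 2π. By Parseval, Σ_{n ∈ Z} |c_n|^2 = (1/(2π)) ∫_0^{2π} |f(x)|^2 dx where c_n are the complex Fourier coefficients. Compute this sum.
Σ |c_n|^2 = 37

Parseval equates the L^2 energy of f (normalised by 1/(2π)) with the ℓ^2 sum of its Fourier coefficients: (1/(2π)) ∫_0^{2π} |f|^2 = Σ |c_n|^2.
Compute the left side: (1/(2π)) [∫_0^π 7^2 dx + ∫_π^{2π} 5^2 dx] = (1/(2π)) · (49π + 25π) = (49 + 25)/2 = 37.
So Σ_{n ∈ Z} |c_n|^2 = 37.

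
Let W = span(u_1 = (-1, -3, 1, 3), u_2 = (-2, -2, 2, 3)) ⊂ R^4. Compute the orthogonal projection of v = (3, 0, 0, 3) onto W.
proj_W(v) = (39/59, -99/59, -39/59, 45/59)

Set up U = [u_1 | ... | u_2] ∈ R^(4×2). The projector onto W = col(U) is P = U (U^T U)^(-1) U^T.
Compute U^T U =
  [20, 19]
  [19, 21],
and U^T v = (6, 3).
Solve U^T U · c = U^T v for the coefficients: c = (69/59, -54/59). The projection is proj_W(v) = U c.
Check: (v - proj_W(v)) · u_1 = 0  (should be 0).
Check: (v - proj_W(v)) · u_2 = 0  (should be 0).
Result: proj_W(v) = (39/59, -99/59, -39/59, 45/59).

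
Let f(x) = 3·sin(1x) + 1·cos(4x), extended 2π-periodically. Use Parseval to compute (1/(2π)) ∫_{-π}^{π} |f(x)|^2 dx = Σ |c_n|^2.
Σ |c_n|^2 = 5

Expand |f|^2 and use orthogonality of {sin(nx), cos(mx)} on [-π, π]:
  ∫_{-π}^{π} sin(nx)^2 dx = π, ∫ cos(mx)^2 dx = π, and cross terms integrate to 0.
So ∫_{-π}^{π} f(x)^2 dx = 3^2 · π + 1^2 · π = (9 + 1)π.
Divide by 2π: (9 + 1)/2 = 5.
By Parseval, this equals Σ |c_n|^2.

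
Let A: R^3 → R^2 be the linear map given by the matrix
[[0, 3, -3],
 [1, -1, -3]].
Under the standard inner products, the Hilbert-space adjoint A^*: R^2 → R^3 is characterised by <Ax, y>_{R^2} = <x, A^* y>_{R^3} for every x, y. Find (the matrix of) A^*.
A^* = A^T =
[[0, 1],
 [3, -1],
 [-3, -3]]

For real matrices with standard dot products, the defining identity <Ax, y> = <x, A^* y> gives (Ax)^T y = x^T (A^*) y, i.e. x^T A^T y = x^T (A^*) y. Since this holds for all x, y, we must have A^* = A^T. Therefore
A^* =
[[0, 1],
 [3, -1],
 [-3, -3]].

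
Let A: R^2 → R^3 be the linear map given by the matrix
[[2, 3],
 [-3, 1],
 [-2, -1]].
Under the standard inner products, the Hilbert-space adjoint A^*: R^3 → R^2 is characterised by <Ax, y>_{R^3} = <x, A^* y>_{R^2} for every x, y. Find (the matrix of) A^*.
A^* = A^T =
[[2, -3, -2],
 [3, 1, -1]]

For real matrices with standard dot products, the defining identity <Ax, y> = <x, A^* y> gives (Ax)^T y = x^T (A^*) y, i.e. x^T A^T y = x^T (A^*) y. Since this holds for all x, y, we must have A^* = A^T. Therefore
A^* =
[[2, -3, -2],
 [3, 1, -1]].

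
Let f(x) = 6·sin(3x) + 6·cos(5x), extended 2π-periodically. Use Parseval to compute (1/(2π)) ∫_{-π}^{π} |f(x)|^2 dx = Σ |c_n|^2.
Σ |c_n|^2 = 36

Expand |f|^2 and use orthogonality of {sin(nx), cos(mx)} on [-π, π]:
  ∫_{-π}^{π} sin(nx)^2 dx = π, ∫ cos(mx)^2 dx = π, and cross terms integrate to 0.
So ∫_{-π}^{π} f(x)^2 dx = 6^2 · π + 6^2 · π = (36 + 36)π.
Divide by 2π: (36 + 36)/2 = 36.
By Parseval, this equals Σ |c_n|^2.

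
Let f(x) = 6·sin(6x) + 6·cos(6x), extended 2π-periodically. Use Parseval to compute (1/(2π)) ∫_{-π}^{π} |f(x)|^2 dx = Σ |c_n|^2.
Σ |c_n|^2 = 36

Expand |f|^2 and use orthogonality of {sin(nx), cos(mx)} on [-π, π]:
  ∫_{-π}^{π} sin(nx)^2 dx = π, ∫ cos(mx)^2 dx = π, and cross terms integrate to 0.
So ∫_{-π}^{π} f(x)^2 dx = 6^2 · π + 6^2 · π = (36 + 36)π.
Divide by 2π: (36 + 36)/2 = 36.
By Parseval, this equals Σ |c_n|^2.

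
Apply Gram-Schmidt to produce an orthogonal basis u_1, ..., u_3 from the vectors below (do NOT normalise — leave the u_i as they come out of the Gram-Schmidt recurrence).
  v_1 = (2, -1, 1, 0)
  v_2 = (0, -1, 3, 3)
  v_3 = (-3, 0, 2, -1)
Orthogonal basis:
  u_1 = (2, -1, 1, 0)
  u_2 = (-4/3, -1/3, 7/3, 3)
  u_3 = (-59/49, -27/49, 13/7, -100/49)

Apply the Gram-Schmidt recurrence
  u_1 = v_1
  u_i = v_i − Σ_{j<i} ((v_i · u_j) / (u_j · u_j)) · u_j.

Step by step this gives:
  u_1 = (2, -1, 1, 0)
  u_2 = (-4/3, -1/3, 7/3, 3)
  u_3 = (-59/49, -27/49, 13/7, -100/49)

Orthogonality check:
  u_2 · u_1 = 0 (should be 0)
  u_3 · u_1 = 0 (should be 0)
  u_3 · u_2 = 0 (should be 0)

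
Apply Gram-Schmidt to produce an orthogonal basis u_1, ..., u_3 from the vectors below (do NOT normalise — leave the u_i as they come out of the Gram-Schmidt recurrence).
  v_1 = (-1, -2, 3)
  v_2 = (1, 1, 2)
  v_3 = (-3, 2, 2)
Orthogonal basis:
  u_1 = (-1, -2, 3)
  u_2 = (17/14, 10/7, 19/14)
  u_3 = (-77/25, 11/5, 11/25)

Apply the Gram-Schmidt recurrence
  u_1 = v_1
  u_i = v_i − Σ_{j<i} ((v_i · u_j) / (u_j · u_j)) · u_j.

Step by step this gives:
  u_1 = (-1, -2, 3)
  u_2 = (17/14, 10/7, 19/14)
  u_3 = (-77/25, 11/5, 11/25)

Orthogonality check:
  u_2 · u_1 = 0 (should be 0)
  u_3 · u_1 = 0 (should be 0)
  u_3 · u_2 = 0 (should be 0)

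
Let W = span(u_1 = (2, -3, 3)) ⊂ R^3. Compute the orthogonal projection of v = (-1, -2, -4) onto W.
proj_W(v) = (-8/11, 12/11, -12/11)

Set up U = [u_1 | ... | u_1] ∈ R^(3×1). The projector onto W = col(U) is P = U (U^T U)^(-1) U^T.
Compute U^T U =
  [22],
and U^T v = (-8).
Solve U^T U · c = U^T v for the coefficients: c = (-4/11). The projection is proj_W(v) = U c.
Check: (v - proj_W(v)) · u_1 = 0  (should be 0).
Result: proj_W(v) = (-8/11, 12/11, -12/11).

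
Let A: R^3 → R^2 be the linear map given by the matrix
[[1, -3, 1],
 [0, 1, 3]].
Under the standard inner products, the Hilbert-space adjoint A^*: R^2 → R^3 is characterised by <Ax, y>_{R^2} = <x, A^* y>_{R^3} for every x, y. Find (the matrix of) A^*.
A^* = A^T =
[[1, 0],
 [-3, 1],
 [1, 3]]

For real matrices with standard dot products, the defining identity <Ax, y> = <x, A^* y> gives (Ax)^T y = x^T (A^*) y, i.e. x^T A^T y = x^T (A^*) y. Since this holds for all x, y, we must have A^* = A^T. Therefore
A^* =
[[1, 0],
 [-3, 1],
 [1, 3]].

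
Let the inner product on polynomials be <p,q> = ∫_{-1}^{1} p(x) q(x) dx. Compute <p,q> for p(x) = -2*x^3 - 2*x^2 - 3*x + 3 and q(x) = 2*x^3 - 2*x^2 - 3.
<p,q> = -698/35

Expand the product: p(x)·q(x) = -4*x^6 - 2*x^4 + 18*x^3 + 9*x - 9.
∫_{-1}^{1} of each monomial x^k gives [2/(k+1) if k even, 0 if k odd]. Integrating term-by-term (or equivalently evaluating the antiderivative F(x) = -4*x^7/7 - 2*x^5/5 + 9*x^4/2 + 9*x^2/2 - 9*x at the endpoints):
  F(1) − F(−1) = -34/35 − (664/35) = -698/35.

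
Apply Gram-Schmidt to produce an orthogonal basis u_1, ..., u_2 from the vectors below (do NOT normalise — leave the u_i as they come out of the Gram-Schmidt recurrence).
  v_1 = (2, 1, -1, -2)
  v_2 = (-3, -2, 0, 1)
Orthogonal basis:
  u_1 = (2, 1, -1, -2)
  u_2 = (-1, -1, -1, -1)

Apply the Gram-Schmidt recurrence
  u_1 = v_1
  u_i = v_i − Σ_{j<i} ((v_i · u_j) / (u_j · u_j)) · u_j.

Step by step this gives:
  u_1 = (2, 1, -1, -2)
  u_2 = (-1, -1, -1, -1)

Orthogonality check:
  u_2 · u_1 = 0 (should be 0)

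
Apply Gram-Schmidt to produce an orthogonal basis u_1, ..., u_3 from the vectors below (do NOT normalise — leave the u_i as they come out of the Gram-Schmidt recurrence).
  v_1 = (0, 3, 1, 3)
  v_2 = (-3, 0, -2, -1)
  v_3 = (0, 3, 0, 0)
Orthogonal basis:
  u_1 = (0, 3, 1, 3)
  u_2 = (-3, 15/19, -33/19, -4/19)
  u_3 = (135/241, 345/241, -36/241, -333/241)

Apply the Gram-Schmidt recurrence
  u_1 = v_1
  u_i = v_i − Σ_{j<i} ((v_i · u_j) / (u_j · u_j)) · u_j.

Step by step this gives:
  u_1 = (0, 3, 1, 3)
  u_2 = (-3, 15/19, -33/19, -4/19)
  u_3 = (135/241, 345/241, -36/241, -333/241)

Orthogonality check:
  u_2 · u_1 = 0 (should be 0)
  u_3 · u_1 = 0 (should be 0)
  u_3 · u_2 = 0 (should be 0)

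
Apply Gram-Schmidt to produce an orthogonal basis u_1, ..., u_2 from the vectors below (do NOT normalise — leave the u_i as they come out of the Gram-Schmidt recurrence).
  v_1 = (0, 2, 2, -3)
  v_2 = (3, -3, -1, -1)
Orthogonal basis:
  u_1 = (0, 2, 2, -3)
  u_2 = (3, -41/17, -7/17, -32/17)

Apply the Gram-Schmidt recurrence
  u_1 = v_1
  u_i = v_i − Σ_{j<i} ((v_i · u_j) / (u_j · u_j)) · u_j.

Step by step this gives:
  u_1 = (0, 2, 2, -3)
  u_2 = (3, -41/17, -7/17, -32/17)

Orthogonality check:
  u_2 · u_1 = 0 (should be 0)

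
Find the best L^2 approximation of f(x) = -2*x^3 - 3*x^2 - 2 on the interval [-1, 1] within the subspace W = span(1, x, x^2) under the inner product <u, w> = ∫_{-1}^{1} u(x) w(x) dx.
g(x) = -3*x^2 - 6*x/5 - 2

The best approximation g ∈ W is the orthogonal projection of f onto W. Writing g = a_0 + a_1 x + a_2 x^2, the coefficients solve the normal equations G · a = b where
  G_{ij} = <φ_i, φ_j> and b_i = <f, φ_i>, with φ_0 = 1, φ_1 = x, φ_2 = x^2.
G =
  [2, 0, 2/3]
  [0, 2/3, 0]
  [2/3, 0, 2/5],
b = (-6, -4/5, -38/15).
Solving gives a_0 = -2, a_1 = -6/5, a_2 = -3, so
  g(x) = -3*x^2 - 6*x/5 - 2.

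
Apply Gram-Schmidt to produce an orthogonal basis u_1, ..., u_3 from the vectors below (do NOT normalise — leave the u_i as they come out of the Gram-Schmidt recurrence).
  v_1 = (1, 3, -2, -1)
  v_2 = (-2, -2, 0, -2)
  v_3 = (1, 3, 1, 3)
Orthogonal basis:
  u_1 = (1, 3, -2, -1)
  u_2 = (-8/5, -4/5, -4/5, -12/5)
  u_3 = (-4/3, 1, 2/3, 1/3)

Apply the Gram-Schmidt recurrence
  u_1 = v_1
  u_i = v_i − Σ_{j<i} ((v_i · u_j) / (u_j · u_j)) · u_j.

Step by step this gives:
  u_1 = (1, 3, -2, -1)
  u_2 = (-8/5, -4/5, -4/5, -12/5)
  u_3 = (-4/3, 1, 2/3, 1/3)

Orthogonality check:
  u_2 · u_1 = 0 (should be 0)
  u_3 · u_1 = 0 (should be 0)
  u_3 · u_2 = 0 (should be 0)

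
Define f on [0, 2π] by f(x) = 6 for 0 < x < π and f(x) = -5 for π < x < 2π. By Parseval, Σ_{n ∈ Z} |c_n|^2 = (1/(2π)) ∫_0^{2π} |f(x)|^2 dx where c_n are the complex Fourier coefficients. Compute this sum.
Σ |c_n|^2 = 61/2

Parseval equates the L^2 energy of f (normalised by 1/(2π)) with the ℓ^2 sum of its Fourier coefficients: (1/(2π)) ∫_0^{2π} |f|^2 = Σ |c_n|^2.
Compute the left side: (1/(2π)) [∫_0^π 6^2 dx + ∫_π^{2π} (-5)^2 dx] = (1/(2π)) · (36π + 25π) = (36 + 25)/2 = 61/2.
So Σ_{n ∈ Z} |c_n|^2 = 61/2.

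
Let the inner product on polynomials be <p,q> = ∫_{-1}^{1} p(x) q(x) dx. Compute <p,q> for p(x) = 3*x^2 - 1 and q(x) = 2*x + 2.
<p,q> = 0

Expand the product: p(x)·q(x) = 6*x^3 + 6*x^2 - 2*x - 2.
∫_{-1}^{1} of each monomial x^k gives [2/(k+1) if k even, 0 if k odd]. Integrating term-by-term (or equivalently evaluating the antiderivative F(x) = 3*x^4/2 + 2*x^3 - x^2 - 2*x at the endpoints):
  F(1) − F(−1) = 1/2 − (1/2) = 0.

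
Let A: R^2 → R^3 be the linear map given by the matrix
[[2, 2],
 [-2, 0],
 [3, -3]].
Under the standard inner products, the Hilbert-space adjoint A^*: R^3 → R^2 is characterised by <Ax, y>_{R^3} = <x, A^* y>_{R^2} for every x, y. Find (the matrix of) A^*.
A^* = A^T =
[[2, -2, 3],
 [2, 0, -3]]

For real matrices with standard dot products, the defining identity <Ax, y> = <x, A^* y> gives (Ax)^T y = x^T (A^*) y, i.e. x^T A^T y = x^T (A^*) y. Since this holds for all x, y, we must have A^* = A^T. Therefore
A^* =
[[2, -2, 3],
 [2, 0, -3]].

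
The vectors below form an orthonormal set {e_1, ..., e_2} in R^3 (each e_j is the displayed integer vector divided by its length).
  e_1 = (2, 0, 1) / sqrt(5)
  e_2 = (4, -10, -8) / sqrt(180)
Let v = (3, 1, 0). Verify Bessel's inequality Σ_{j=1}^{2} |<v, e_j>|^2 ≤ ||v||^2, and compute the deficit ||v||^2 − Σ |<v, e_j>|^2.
Σ |<v, e_j>|^2 = 65/9; ||v||^2 = 10; deficit = 25/9

Write each e_j = u_j / sqrt(<u_j, u_j>) where u_j is the displayed integer vector. Then <v, e_j> = <v, u_j> / sqrt(<u_j, u_j>), so |<v, e_j>|^2 = <v, u_j>^2 / <u_j, u_j>.
Coefficients: <v, e_1> = 6/sqrt(5), <v, e_2> = 2/sqrt(180).
Square and sum: Σ |<v, e_j>|^2 = 65/9.
Compute ||v||^2 = v·v = 10.
Deficit = 10 − 65/9 = 25/9 ≥ 0, confirming Bessel's inequality. (The deficit equals ||v − Σ <v,e_j> e_j||^2, the squared distance from v to span{e_j}.)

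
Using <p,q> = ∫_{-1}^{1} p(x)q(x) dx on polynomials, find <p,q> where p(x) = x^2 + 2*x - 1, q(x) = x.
<p,q> = 4/3

Expand the product: p(x)·q(x) = x^3 + 2*x^2 - x.
∫_{-1}^{1} of each monomial x^k gives [2/(k+1) if k even, 0 if k odd]. Integrating term-by-term (or equivalently evaluating the antiderivative F(x) = x^4/4 + 2*x^3/3 - x^2/2 at the endpoints):
  F(1) − F(−1) = 5/12 − (-11/12) = 4/3.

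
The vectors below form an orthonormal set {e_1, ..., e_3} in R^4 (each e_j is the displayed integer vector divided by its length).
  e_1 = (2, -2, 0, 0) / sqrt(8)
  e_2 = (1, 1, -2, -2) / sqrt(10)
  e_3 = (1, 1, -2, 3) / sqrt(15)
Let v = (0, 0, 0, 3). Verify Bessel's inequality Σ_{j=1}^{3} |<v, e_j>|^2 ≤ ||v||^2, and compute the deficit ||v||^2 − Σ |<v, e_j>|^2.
Σ |<v, e_j>|^2 = 9; ||v||^2 = 9; deficit = 0

Write each e_j = u_j / sqrt(<u_j, u_j>) where u_j is the displayed integer vector. Then <v, e_j> = <v, u_j> / sqrt(<u_j, u_j>), so |<v, e_j>|^2 = <v, u_j>^2 / <u_j, u_j>.
Coefficients: <v, e_1> = 0/sqrt(8), <v, e_2> = -6/sqrt(10), <v, e_3> = 9/sqrt(15).
Square and sum: Σ |<v, e_j>|^2 = 9.
Compute ||v||^2 = v·v = 9.
Deficit = 9 − 9 = 0 ≥ 0, confirming Bessel's inequality. (The deficit equals ||v − Σ <v,e_j> e_j||^2, the squared distance from v to span{e_j}.)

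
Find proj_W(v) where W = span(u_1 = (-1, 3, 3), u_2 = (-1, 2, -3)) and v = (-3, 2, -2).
proj_W(v) = (-321/262, 355/131, -555/262)

Set up U = [u_1 | ... | u_2] ∈ R^(3×2). The projector onto W = col(U) is P = U (U^T U)^(-1) U^T.
Compute U^T U =
  [19, -2]
  [-2, 14],
and U^T v = (3, 13).
Solve U^T U · c = U^T v for the coefficients: c = (34/131, 253/262). The projection is proj_W(v) = U c.
Check: (v - proj_W(v)) · u_1 = 0  (should be 0).
Check: (v - proj_W(v)) · u_2 = 0  (should be 0).
Result: proj_W(v) = (-321/262, 355/131, -555/262).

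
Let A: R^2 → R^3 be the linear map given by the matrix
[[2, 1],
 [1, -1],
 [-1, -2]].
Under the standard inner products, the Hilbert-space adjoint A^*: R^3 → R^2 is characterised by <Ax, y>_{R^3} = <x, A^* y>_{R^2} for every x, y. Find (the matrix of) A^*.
A^* = A^T =
[[2, 1, -1],
 [1, -1, -2]]

For real matrices with standard dot products, the defining identity <Ax, y> = <x, A^* y> gives (Ax)^T y = x^T (A^*) y, i.e. x^T A^T y = x^T (A^*) y. Since this holds for all x, y, we must have A^* = A^T. Therefore
A^* =
[[2, 1, -1],
 [1, -1, -2]].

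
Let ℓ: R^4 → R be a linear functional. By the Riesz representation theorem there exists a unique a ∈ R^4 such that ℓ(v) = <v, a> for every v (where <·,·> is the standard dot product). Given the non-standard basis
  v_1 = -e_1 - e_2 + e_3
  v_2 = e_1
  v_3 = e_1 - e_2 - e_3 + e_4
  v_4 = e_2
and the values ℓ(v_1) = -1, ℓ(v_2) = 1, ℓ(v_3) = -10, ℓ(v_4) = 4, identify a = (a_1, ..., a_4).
a = (1, 4, 4, -3)

Write a = (a_1, ..., a_4) in the standard basis. For each basis vector v_i, ℓ(v_i) = <v_i, a> is a linear equation in the a_j's. Collect the n equations into a matrix system V a = ℓ, where row i of V is v_i (expressed in the standard basis). Since V is invertible (lower-triangular with 1s on the diagonal, up to permutation), solve by back-substitution:
  V =
[[-1, -1, 1, 0],
 [1, 0, 0, 0],
 [1, -1, -1, 1],
 [0, 1, 0, 0]]
  V a = (-1, 1, -10, 4)
Solving gives a = (1, 4, 4, -3).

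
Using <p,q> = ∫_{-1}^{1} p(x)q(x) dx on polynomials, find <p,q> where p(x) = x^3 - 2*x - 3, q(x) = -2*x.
<p,q> = 28/15

Expand the product: p(x)·q(x) = -2*x^4 + 4*x^2 + 6*x.
∫_{-1}^{1} of each monomial x^k gives [2/(k+1) if k even, 0 if k odd]. Integrating term-by-term (or equivalently evaluating the antiderivative F(x) = -2*x^5/5 + 4*x^3/3 + 3*x^2 at the endpoints):
  F(1) − F(−1) = 59/15 − (31/15) = 28/15.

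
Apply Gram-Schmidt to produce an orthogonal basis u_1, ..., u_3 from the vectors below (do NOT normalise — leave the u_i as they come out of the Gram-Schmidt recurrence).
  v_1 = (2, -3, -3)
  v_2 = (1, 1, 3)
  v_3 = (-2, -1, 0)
Orthogonal basis:
  u_1 = (2, -3, -3)
  u_2 = (21/11, -4/11, 18/11)
  u_3 = (-63/71, -189/142, 105/142)

Apply the Gram-Schmidt recurrence
  u_1 = v_1
  u_i = v_i − Σ_{j<i} ((v_i · u_j) / (u_j · u_j)) · u_j.

Step by step this gives:
  u_1 = (2, -3, -3)
  u_2 = (21/11, -4/11, 18/11)
  u_3 = (-63/71, -189/142, 105/142)

Orthogonality check:
  u_2 · u_1 = 0 (should be 0)
  u_3 · u_1 = 0 (should be 0)
  u_3 · u_2 = 0 (should be 0)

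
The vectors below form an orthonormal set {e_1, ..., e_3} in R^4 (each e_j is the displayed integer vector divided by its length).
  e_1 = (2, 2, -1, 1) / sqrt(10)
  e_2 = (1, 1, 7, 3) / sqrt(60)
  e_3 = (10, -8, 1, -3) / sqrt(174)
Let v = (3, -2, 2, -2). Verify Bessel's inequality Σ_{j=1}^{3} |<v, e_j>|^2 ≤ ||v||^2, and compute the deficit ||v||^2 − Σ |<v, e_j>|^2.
Σ |<v, e_j>|^2 = 2147/116; ||v||^2 = 21; deficit = 289/116

Write each e_j = u_j / sqrt(<u_j, u_j>) where u_j is the displayed integer vector. Then <v, e_j> = <v, u_j> / sqrt(<u_j, u_j>), so |<v, e_j>|^2 = <v, u_j>^2 / <u_j, u_j>.
Coefficients: <v, e_1> = -2/sqrt(10), <v, e_2> = 9/sqrt(60), <v, e_3> = 54/sqrt(174).
Square and sum: Σ |<v, e_j>|^2 = 2147/116.
Compute ||v||^2 = v·v = 21.
Deficit = 21 − 2147/116 = 289/116 ≥ 0, confirming Bessel's inequality. (The deficit equals ||v − Σ <v,e_j> e_j||^2, the squared distance from v to span{e_j}.)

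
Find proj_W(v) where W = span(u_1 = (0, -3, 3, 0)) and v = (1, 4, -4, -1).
proj_W(v) = (0, 4, -4, 0)

Set up U = [u_1 | ... | u_1] ∈ R^(4×1). The projector onto W = col(U) is P = U (U^T U)^(-1) U^T.
Compute U^T U =
  [18],
and U^T v = (-24).
Solve U^T U · c = U^T v for the coefficients: c = (-4/3). The projection is proj_W(v) = U c.
Check: (v - proj_W(v)) · u_1 = 0  (should be 0).
Result: proj_W(v) = (0, 4, -4, 0).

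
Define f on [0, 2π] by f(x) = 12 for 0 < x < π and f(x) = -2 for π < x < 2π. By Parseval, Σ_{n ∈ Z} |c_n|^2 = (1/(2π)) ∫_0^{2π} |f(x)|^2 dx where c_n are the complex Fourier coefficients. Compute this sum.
Σ |c_n|^2 = 74

Parseval equates the L^2 energy of f (normalised by 1/(2π)) with the ℓ^2 sum of its Fourier coefficients: (1/(2π)) ∫_0^{2π} |f|^2 = Σ |c_n|^2.
Compute the left side: (1/(2π)) [∫_0^π 12^2 dx + ∫_π^{2π} (-2)^2 dx] = (1/(2π)) · (144π + 4π) = (144 + 4)/2 = 74.
So Σ_{n ∈ Z} |c_n|^2 = 74.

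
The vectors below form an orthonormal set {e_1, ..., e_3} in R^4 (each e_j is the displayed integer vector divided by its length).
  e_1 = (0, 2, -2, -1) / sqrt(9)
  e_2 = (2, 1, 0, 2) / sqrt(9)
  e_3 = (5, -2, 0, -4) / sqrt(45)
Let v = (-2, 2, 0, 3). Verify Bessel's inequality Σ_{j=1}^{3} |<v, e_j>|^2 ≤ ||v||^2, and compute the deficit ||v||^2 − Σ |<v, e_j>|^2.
Σ |<v, e_j>|^2 = 761/45; ||v||^2 = 17; deficit = 4/45

Write each e_j = u_j / sqrt(<u_j, u_j>) where u_j is the displayed integer vector. Then <v, e_j> = <v, u_j> / sqrt(<u_j, u_j>), so |<v, e_j>|^2 = <v, u_j>^2 / <u_j, u_j>.
Coefficients: <v, e_1> = 1/sqrt(9), <v, e_2> = 4/sqrt(9), <v, e_3> = -26/sqrt(45).
Square and sum: Σ |<v, e_j>|^2 = 761/45.
Compute ||v||^2 = v·v = 17.
Deficit = 17 − 761/45 = 4/45 ≥ 0, confirming Bessel's inequality. (The deficit equals ||v − Σ <v,e_j> e_j||^2, the squared distance from v to span{e_j}.)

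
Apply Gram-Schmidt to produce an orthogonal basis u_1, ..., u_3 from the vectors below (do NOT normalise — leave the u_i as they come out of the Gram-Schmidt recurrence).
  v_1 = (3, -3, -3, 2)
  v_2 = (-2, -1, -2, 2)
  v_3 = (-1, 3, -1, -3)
Orthogonal basis:
  u_1 = (3, -3, -3, 2)
  u_2 = (-83/31, -10/31, -41/31, 48/31)
  u_3 = (13/177, 266/177, -467/177, -107/59)

Apply the Gram-Schmidt recurrence
  u_1 = v_1
  u_i = v_i − Σ_{j<i} ((v_i · u_j) / (u_j · u_j)) · u_j.

Step by step this gives:
  u_1 = (3, -3, -3, 2)
  u_2 = (-83/31, -10/31, -41/31, 48/31)
  u_3 = (13/177, 266/177, -467/177, -107/59)

Orthogonality check:
  u_2 · u_1 = 0 (should be 0)
  u_3 · u_1 = 0 (should be 0)
  u_3 · u_2 = 0 (should be 0)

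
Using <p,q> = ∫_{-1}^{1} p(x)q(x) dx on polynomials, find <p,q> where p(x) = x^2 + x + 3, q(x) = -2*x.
<p,q> = -4/3

Expand the product: p(x)·q(x) = -2*x^3 - 2*x^2 - 6*x.
∫_{-1}^{1} of each monomial x^k gives [2/(k+1) if k even, 0 if k odd]. Integrating term-by-term (or equivalently evaluating the antiderivative F(x) = -x^4/2 - 2*x^3/3 - 3*x^2 at the endpoints):
  F(1) − F(−1) = -25/6 − (-17/6) = -4/3.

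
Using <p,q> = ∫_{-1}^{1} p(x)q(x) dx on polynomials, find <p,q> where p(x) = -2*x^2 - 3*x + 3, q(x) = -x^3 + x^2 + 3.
<p,q> = 82/5

Expand the product: p(x)·q(x) = 2*x^5 + x^4 - 6*x^3 - 3*x^2 - 9*x + 9.
∫_{-1}^{1} of each monomial x^k gives [2/(k+1) if k even, 0 if k odd]. Integrating term-by-term (or equivalently evaluating the antiderivative F(x) = x^6/3 + x^5/5 - 3*x^4/2 - x^3 - 9*x^2/2 + 9*x at the endpoints):
  F(1) − F(−1) = 38/15 − (-208/15) = 82/5.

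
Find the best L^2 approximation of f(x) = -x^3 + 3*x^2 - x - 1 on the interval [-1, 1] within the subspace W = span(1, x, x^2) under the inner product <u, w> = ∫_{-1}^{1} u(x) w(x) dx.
g(x) = 3*x^2 - 8*x/5 - 1

The best approximation g ∈ W is the orthogonal projection of f onto W. Writing g = a_0 + a_1 x + a_2 x^2, the coefficients solve the normal equations G · a = b where
  G_{ij} = <φ_i, φ_j> and b_i = <f, φ_i>, with φ_0 = 1, φ_1 = x, φ_2 = x^2.
G =
  [2, 0, 2/3]
  [0, 2/3, 0]
  [2/3, 0, 2/5],
b = (0, -16/15, 8/15).
Solving gives a_0 = -1, a_1 = -8/5, a_2 = 3, so
  g(x) = 3*x^2 - 8*x/5 - 1.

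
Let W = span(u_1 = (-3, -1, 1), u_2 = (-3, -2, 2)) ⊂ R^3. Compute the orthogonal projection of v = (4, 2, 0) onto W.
proj_W(v) = (4, 1, -1)

Set up U = [u_1 | ... | u_2] ∈ R^(3×2). The projector onto W = col(U) is P = U (U^T U)^(-1) U^T.
Compute U^T U =
  [11, 13]
  [13, 17],
and U^T v = (-14, -16).
Solve U^T U · c = U^T v for the coefficients: c = (-5/3, 1/3). The projection is proj_W(v) = U c.
Check: (v - proj_W(v)) · u_1 = 0  (should be 0).
Check: (v - proj_W(v)) · u_2 = 0  (should be 0).
Result: proj_W(v) = (4, 1, -1).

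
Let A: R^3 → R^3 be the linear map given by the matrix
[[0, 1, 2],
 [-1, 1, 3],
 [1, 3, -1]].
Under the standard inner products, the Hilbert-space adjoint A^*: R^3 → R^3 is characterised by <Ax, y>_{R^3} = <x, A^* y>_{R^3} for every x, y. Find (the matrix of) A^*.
A^* = A^T =
[[0, -1, 1],
 [1, 1, 3],
 [2, 3, -1]]

For real matrices with standard dot products, the defining identity <Ax, y> = <x, A^* y> gives (Ax)^T y = x^T (A^*) y, i.e. x^T A^T y = x^T (A^*) y. Since this holds for all x, y, we must have A^* = A^T. Therefore
A^* =
[[0, -1, 1],
 [1, 1, 3],
 [2, 3, -1]].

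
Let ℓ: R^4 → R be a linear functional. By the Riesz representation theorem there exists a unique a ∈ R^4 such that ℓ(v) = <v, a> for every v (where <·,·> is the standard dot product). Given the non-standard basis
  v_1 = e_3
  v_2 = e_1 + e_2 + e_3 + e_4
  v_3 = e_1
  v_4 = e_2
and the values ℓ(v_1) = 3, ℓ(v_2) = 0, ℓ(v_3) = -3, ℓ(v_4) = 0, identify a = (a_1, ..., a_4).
a = (-3, 0, 3, 0)

Write a = (a_1, ..., a_4) in the standard basis. For each basis vector v_i, ℓ(v_i) = <v_i, a> is a linear equation in the a_j's. Collect the n equations into a matrix system V a = ℓ, where row i of V is v_i (expressed in the standard basis). Since V is invertible (lower-triangular with 1s on the diagonal, up to permutation), solve by back-substitution:
  V =
[[0, 0, 1, 0],
 [1, 1, 1, 1],
 [1, 0, 0, 0],
 [0, 1, 0, 0]]
  V a = (3, 0, -3, 0)
Solving gives a = (-3, 0, 3, 0).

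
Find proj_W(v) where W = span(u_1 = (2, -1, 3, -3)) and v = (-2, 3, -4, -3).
proj_W(v) = (-20/23, 10/23, -30/23, 30/23)

Set up U = [u_1 | ... | u_1] ∈ R^(4×1). The projector onto W = col(U) is P = U (U^T U)^(-1) U^T.
Compute U^T U =
  [23],
and U^T v = (-10).
Solve U^T U · c = U^T v for the coefficients: c = (-10/23). The projection is proj_W(v) = U c.
Check: (v - proj_W(v)) · u_1 = 0  (should be 0).
Result: proj_W(v) = (-20/23, 10/23, -30/23, 30/23).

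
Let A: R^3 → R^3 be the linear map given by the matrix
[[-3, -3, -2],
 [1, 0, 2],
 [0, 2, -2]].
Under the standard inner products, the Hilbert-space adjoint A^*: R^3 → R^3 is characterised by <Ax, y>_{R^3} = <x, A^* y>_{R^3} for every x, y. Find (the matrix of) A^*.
A^* = A^T =
[[-3, 1, 0],
 [-3, 0, 2],
 [-2, 2, -2]]

For real matrices with standard dot products, the defining identity <Ax, y> = <x, A^* y> gives (Ax)^T y = x^T (A^*) y, i.e. x^T A^T y = x^T (A^*) y. Since this holds for all x, y, we must have A^* = A^T. Therefore
A^* =
[[-3, 1, 0],
 [-3, 0, 2],
 [-2, 2, -2]].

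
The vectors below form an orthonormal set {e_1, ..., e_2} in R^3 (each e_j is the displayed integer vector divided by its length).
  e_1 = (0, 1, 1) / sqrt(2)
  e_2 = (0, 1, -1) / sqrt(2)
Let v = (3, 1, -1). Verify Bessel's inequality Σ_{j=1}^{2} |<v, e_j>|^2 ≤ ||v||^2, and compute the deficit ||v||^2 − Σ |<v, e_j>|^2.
Σ |<v, e_j>|^2 = 2; ||v||^2 = 11; deficit = 9

Write each e_j = u_j / sqrt(<u_j, u_j>) where u_j is the displayed integer vector. Then <v, e_j> = <v, u_j> / sqrt(<u_j, u_j>), so |<v, e_j>|^2 = <v, u_j>^2 / <u_j, u_j>.
Coefficients: <v, e_1> = 0/sqrt(2), <v, e_2> = 2/sqrt(2).
Square and sum: Σ |<v, e_j>|^2 = 2.
Compute ||v||^2 = v·v = 11.
Deficit = 11 − 2 = 9 ≥ 0, confirming Bessel's inequality. (The deficit equals ||v − Σ <v,e_j> e_j||^2, the squared distance from v to span{e_j}.)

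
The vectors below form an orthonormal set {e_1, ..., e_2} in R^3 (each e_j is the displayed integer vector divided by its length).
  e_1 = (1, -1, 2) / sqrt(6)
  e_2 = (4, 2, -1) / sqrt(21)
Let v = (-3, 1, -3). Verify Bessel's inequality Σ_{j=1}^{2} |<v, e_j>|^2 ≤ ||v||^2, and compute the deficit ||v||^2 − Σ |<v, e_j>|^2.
Σ |<v, e_j>|^2 = 19; ||v||^2 = 19; deficit = 0

Write each e_j = u_j / sqrt(<u_j, u_j>) where u_j is the displayed integer vector. Then <v, e_j> = <v, u_j> / sqrt(<u_j, u_j>), so |<v, e_j>|^2 = <v, u_j>^2 / <u_j, u_j>.
Coefficients: <v, e_1> = -10/sqrt(6), <v, e_2> = -7/sqrt(21).
Square and sum: Σ |<v, e_j>|^2 = 19.
Compute ||v||^2 = v·v = 19.
Deficit = 19 − 19 = 0 ≥ 0, confirming Bessel's inequality. (The deficit equals ||v − Σ <v,e_j> e_j||^2, the squared distance from v to span{e_j}.)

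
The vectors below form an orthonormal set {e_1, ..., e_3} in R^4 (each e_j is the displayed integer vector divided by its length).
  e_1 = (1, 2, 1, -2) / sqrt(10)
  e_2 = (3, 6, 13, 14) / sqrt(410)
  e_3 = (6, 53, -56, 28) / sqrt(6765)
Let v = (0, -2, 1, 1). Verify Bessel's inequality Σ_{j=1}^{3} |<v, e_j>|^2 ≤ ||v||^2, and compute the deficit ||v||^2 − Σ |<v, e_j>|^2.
Σ |<v, e_j>|^2 = 941/165; ||v||^2 = 6; deficit = 49/165

Write each e_j = u_j / sqrt(<u_j, u_j>) where u_j is the displayed integer vector. Then <v, e_j> = <v, u_j> / sqrt(<u_j, u_j>), so |<v, e_j>|^2 = <v, u_j>^2 / <u_j, u_j>.
Coefficients: <v, e_1> = -5/sqrt(10), <v, e_2> = 15/sqrt(410), <v, e_3> = -134/sqrt(6765).
Square and sum: Σ |<v, e_j>|^2 = 941/165.
Compute ||v||^2 = v·v = 6.
Deficit = 6 − 941/165 = 49/165 ≥ 0, confirming Bessel's inequality. (The deficit equals ||v − Σ <v,e_j> e_j||^2, the squared distance from v to span{e_j}.)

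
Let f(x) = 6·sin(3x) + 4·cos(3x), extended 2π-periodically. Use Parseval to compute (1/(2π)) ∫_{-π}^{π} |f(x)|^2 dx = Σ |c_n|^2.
Σ |c_n|^2 = 26

Expand |f|^2 and use orthogonality of {sin(nx), cos(mx)} on [-π, π]:
  ∫_{-π}^{π} sin(nx)^2 dx = π, ∫ cos(mx)^2 dx = π, and cross terms integrate to 0.
So ∫_{-π}^{π} f(x)^2 dx = 6^2 · π + 4^2 · π = (36 + 16)π.
Divide by 2π: (36 + 16)/2 = 26.
By Parseval, this equals Σ |c_n|^2.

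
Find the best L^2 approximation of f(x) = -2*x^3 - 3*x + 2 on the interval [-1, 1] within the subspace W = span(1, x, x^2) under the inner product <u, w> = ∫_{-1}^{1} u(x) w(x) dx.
g(x) = 2 - 21*x/5

The best approximation g ∈ W is the orthogonal projection of f onto W. Writing g = a_0 + a_1 x + a_2 x^2, the coefficients solve the normal equations G · a = b where
  G_{ij} = <φ_i, φ_j> and b_i = <f, φ_i>, with φ_0 = 1, φ_1 = x, φ_2 = x^2.
G =
  [2, 0, 2/3]
  [0, 2/3, 0]
  [2/3, 0, 2/5],
b = (4, -14/5, 4/3).
Solving gives a_0 = 2, a_1 = -21/5, a_2 = 0, so
  g(x) = 2 - 21*x/5.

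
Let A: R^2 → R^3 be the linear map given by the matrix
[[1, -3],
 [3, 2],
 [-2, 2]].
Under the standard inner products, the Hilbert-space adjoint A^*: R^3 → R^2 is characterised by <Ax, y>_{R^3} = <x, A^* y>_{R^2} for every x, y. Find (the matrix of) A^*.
A^* = A^T =
[[1, 3, -2],
 [-3, 2, 2]]

For real matrices with standard dot products, the defining identity <Ax, y> = <x, A^* y> gives (Ax)^T y = x^T (A^*) y, i.e. x^T A^T y = x^T (A^*) y. Since this holds for all x, y, we must have A^* = A^T. Therefore
A^* =
[[1, 3, -2],
 [-3, 2, 2]].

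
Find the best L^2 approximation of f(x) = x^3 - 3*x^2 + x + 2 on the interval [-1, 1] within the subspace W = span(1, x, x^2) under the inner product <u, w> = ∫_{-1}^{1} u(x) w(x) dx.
g(x) = -3*x^2 + 8*x/5 + 2

The best approximation g ∈ W is the orthogonal projection of f onto W. Writing g = a_0 + a_1 x + a_2 x^2, the coefficients solve the normal equations G · a = b where
  G_{ij} = <φ_i, φ_j> and b_i = <f, φ_i>, with φ_0 = 1, φ_1 = x, φ_2 = x^2.
G =
  [2, 0, 2/3]
  [0, 2/3, 0]
  [2/3, 0, 2/5],
b = (2, 16/15, 2/15).
Solving gives a_0 = 2, a_1 = 8/5, a_2 = -3, so
  g(x) = -3*x^2 + 8*x/5 + 2.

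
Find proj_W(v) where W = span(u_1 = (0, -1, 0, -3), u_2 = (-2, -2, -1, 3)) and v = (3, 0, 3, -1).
proj_W(v) = (198/131, 228/131, 99/131, -207/131)

Set up U = [u_1 | ... | u_2] ∈ R^(4×2). The projector onto W = col(U) is P = U (U^T U)^(-1) U^T.
Compute U^T U =
  [10, -7]
  [-7, 18],
and U^T v = (3, -12).
Solve U^T U · c = U^T v for the coefficients: c = (-30/131, -99/131). The projection is proj_W(v) = U c.
Check: (v - proj_W(v)) · u_1 = 0  (should be 0).
Check: (v - proj_W(v)) · u_2 = 0  (should be 0).
Result: proj_W(v) = (198/131, 228/131, 99/131, -207/131).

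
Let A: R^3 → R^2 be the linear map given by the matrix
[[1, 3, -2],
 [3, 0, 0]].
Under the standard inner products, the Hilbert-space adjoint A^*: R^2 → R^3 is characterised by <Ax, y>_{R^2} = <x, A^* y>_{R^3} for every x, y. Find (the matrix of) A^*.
A^* = A^T =
[[1, 3],
 [3, 0],
 [-2, 0]]

For real matrices with standard dot products, the defining identity <Ax, y> = <x, A^* y> gives (Ax)^T y = x^T (A^*) y, i.e. x^T A^T y = x^T (A^*) y. Since this holds for all x, y, we must have A^* = A^T. Therefore
A^* =
[[1, 3],
 [3, 0],
 [-2, 0]].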